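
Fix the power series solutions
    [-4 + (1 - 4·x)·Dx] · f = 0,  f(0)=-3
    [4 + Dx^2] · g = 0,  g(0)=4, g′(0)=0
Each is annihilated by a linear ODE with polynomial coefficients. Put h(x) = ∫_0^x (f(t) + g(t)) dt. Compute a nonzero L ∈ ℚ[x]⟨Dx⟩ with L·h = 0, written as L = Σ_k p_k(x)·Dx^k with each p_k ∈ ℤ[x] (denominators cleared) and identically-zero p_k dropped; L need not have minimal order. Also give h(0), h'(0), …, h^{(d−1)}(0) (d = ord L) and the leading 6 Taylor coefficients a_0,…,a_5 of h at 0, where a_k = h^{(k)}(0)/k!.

f: a_k = -3, -12, -48, -192, -768, -3072, …
g: a_k = 4, 0, -8, 0, 8/3, 0, …
L₀ := lclm(L_f,L_g); ord L₀ ≤ 1+2.
∫: right-multiply L₀ by Dx.
L = (400 - 128·x + 256·x^2)·Dx + (-36 + 176·x - 192·x^2 + 256·x^3)·Dx^2 + (100 - 32·x + 64·x^2)·Dx^3 + (-9 + 44·x - 48·x^2 + 64·x^3)·Dx^4  (order 4).
h: a_k = 0, 1, -6, -56/3, -48, -2296/15, …
ICs: h(0) = 0, h′(0) = 1, h′′(0) = -12, h′′′(0) = -112.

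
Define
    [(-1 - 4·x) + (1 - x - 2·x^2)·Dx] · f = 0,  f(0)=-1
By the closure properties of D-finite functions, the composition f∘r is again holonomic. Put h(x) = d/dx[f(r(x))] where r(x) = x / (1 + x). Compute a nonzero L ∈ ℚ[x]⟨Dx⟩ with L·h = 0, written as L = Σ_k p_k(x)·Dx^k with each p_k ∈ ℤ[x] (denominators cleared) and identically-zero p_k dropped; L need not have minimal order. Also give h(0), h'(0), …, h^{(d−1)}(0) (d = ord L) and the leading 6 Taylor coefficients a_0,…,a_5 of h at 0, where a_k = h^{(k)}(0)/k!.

L = (4 + 12·x + 36·x^2 + 20·x^3) + (-1 - 7·x - 9·x^2 + 7·x^3 + 10·x^4)·Dx  (order 1).
h: a_k = -1, -4, 0, -16, 20, -72, …
ICs: h(0) = -1.

f: a_k = -1, -1, -3, -5, -11, -21, …
Change of var in L_f (x↦r) gives L₀.
Derive L from L₀ (diff closure).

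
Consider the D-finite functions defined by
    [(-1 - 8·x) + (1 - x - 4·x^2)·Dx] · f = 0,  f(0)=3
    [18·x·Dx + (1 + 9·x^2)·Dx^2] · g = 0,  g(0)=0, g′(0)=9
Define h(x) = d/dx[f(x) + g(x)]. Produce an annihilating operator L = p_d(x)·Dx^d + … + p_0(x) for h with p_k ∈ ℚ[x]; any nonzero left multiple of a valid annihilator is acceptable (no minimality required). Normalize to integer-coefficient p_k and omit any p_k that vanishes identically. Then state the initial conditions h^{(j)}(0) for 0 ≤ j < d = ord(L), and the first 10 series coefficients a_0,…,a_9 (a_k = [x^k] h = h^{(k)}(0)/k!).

L = (-90 + 360·x + 6462·x^2 + 14688·x^3 + 63936·x^4 + 31104·x^6) + (36 + 294·x + 324·x^2 + 3198·x^3 + 13680·x^4 + 46080·x^5 + 3888·x^6 + 31104·x^7)·Dx + (-5 - 16·x - 160·x^2 + 96·x^3 - 555·x^4 + 2304·x^5 + 4896·x^6 + 1296·x^7 + 5184·x^8)·Dx^2  (order 2).
h: a_k = 12, 30, 0, 348, 1704, 3258, 2700, 27960, 138132, 227670, …
ICs: h(0) = 12, h′(0) = 30.

f: a_k = 3, 3, 15, 27, 87, 195, 543, 1323, 3495, 8787, …
g: a_k = 0, 9, 0, -27, 0, 729/5, 0, -6561/7, 0, 6561, …
L₀ := lclm(L_f,L_g); ord L₀ ≤ 1+2.
h₀' ⇒ L via d/dx closure of L₀.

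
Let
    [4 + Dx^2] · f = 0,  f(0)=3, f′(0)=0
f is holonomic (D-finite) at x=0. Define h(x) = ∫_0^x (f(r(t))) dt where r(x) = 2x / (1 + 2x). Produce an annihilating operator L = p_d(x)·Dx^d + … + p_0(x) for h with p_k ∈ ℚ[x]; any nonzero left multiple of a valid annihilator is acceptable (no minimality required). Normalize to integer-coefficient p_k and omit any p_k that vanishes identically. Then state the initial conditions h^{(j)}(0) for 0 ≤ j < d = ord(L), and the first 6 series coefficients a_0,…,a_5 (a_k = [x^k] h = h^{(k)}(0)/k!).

L = 16·Dx + (4 + 24·x + 48·x^2 + 32·x^3)·Dx^2 + (1 + 8·x + 24·x^2 + 32·x^3 + 16·x^4)·Dx^3  (order 3).
h: a_k = 0, 3, 0, -8, 24, -256/5, …
ICs: h(0) = 0, h′(0) = 3, h′′(0) = 0.

f: a_k = 3, 0, -6, 0, 2, 0, …
Substitute x→r, Dx→(1/r')Dx; clear ⇒ L₀.
h=∫h₀ ⇒ L = L₀·Dx.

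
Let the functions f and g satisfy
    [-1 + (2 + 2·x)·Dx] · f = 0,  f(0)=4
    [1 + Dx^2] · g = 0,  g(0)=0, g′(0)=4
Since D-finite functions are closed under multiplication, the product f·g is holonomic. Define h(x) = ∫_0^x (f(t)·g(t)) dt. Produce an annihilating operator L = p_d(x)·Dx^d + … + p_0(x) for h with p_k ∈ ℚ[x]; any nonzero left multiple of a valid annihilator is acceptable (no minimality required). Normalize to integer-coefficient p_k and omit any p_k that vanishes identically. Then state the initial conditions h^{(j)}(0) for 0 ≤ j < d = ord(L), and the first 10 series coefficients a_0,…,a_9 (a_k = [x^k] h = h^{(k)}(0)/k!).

f: a_k = 4, 2, -1/2, 1/4, -5/32, 7/64, -21/256, 33/512, -429/8192, 715/16384, …
g: a_k = 0, 4, 0, -2/3, 0, 1/30, 0, -1/1260, 0, 1/90720, …
L₀ := L_f ⊗_s L_g (sym. prod.), ord ≤ 2.
Integrate: L := L₀·Dx.
L = (7 + 8·x + 4·x^2)·Dx + (-4 - 4·x)·Dx^2 + (4 + 8·x + 4·x^2)·Dx^3  (order 3).
h: a_k = 0, 0, 8, 8/3, -7/6, -1/15, -19/720, 27/560, -983/32256, 7727/362880, …
ICs: h(0) = 0, h′(0) = 0, h′′(0) = 16.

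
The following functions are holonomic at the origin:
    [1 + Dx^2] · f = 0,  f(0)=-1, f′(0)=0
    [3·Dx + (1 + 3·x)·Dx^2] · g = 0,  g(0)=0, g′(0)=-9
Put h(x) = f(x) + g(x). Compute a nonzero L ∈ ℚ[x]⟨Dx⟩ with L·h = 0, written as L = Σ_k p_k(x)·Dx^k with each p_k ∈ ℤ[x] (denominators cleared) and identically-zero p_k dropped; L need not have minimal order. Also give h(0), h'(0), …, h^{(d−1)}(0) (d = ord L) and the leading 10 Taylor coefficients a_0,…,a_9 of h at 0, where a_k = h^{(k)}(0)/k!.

f: a_k = -1, 0, 1/2, 0, -1/24, 0, 1/720, 0, -1/40320, 0, …
g: a_k = 0, -9, 27/2, -27, 243/4, -729/5, 729/2, -6561/7, 19683/8, -6561, …
Sum ⇒ L₀ = lclm(L_f,L_g) in ℚ(x)⟨Dx⟩.
L = (165 + 18·x + 27·x^2)·Dx + (19 + 63·x + 27·x^2 + 27·x^3)·Dx^2 + (165 + 18·x + 27·x^2)·Dx^3 + (19 + 63·x + 27·x^2 + 27·x^3)·Dx^4  (order 4).
h: a_k = -1, -9, 14, -27, 1457/24, -729/5, 262441/720, -6561/7, 99202319/40320, -6561, …
ICs: h(0) = -1, h′(0) = -9, h′′(0) = 28, h′′′(0) = -162.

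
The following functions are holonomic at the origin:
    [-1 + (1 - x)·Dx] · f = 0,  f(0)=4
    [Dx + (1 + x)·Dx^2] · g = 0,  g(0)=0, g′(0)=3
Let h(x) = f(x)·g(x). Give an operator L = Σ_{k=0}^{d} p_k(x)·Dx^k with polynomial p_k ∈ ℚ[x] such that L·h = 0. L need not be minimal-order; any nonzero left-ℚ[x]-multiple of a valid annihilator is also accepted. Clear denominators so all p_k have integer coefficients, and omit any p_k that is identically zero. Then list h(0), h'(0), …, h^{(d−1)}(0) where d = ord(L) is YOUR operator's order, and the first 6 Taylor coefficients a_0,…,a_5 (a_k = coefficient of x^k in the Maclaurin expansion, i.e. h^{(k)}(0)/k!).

L = 1 + (1 + 3·x)·Dx + (-1 + x^2)·Dx^2  (order 2).
h: a_k = 0, 12, 6, 10, 7, 47/5, …
ICs: h(0) = 0, h′(0) = 12.

f: a_k = 4, 4, 4, 4, 4, 4, …
g: a_k = 0, 3, -3/2, 1, -3/4, 3/5, …
L₀ := L_f ⊗_s L_g (sym. prod.), ord ≤ 2.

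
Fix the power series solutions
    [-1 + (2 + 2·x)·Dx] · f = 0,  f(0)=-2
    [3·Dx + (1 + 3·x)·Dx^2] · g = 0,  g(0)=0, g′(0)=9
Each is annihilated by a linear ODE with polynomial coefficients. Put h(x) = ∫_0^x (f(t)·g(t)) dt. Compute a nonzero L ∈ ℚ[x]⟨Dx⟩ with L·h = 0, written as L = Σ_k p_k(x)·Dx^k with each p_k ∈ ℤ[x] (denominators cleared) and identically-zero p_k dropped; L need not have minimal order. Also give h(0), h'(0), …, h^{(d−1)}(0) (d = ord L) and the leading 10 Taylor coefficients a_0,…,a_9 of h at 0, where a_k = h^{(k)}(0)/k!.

L = (-3 + 3·x)·Dx + (8 + 8·x)·Dx^2 + (4 + 20·x + 28·x^2 + 12·x^3)·Dx^3  (order 3).
h: a_k = 0, 0, -9, 6, -153/16, 18, -23649/640, 180189/2240, -26213571/143360, 3849861/8960, …
ICs: h(0) = 0, h′(0) = 0, h′′(0) = -18.

f: a_k = -2, -1, 1/4, -1/8, 5/64, -7/128, 21/512, -33/1024, 429/16384, -715/32768, …
g: a_k = 0, 9, -27/2, 27, -243/4, 729/5, -729/2, 6561/7, -19683/8, 6561, …
Sym-product of L_f,L_g gives L₀ (≤ ord 2).
Integrate: L := L₀·Dx.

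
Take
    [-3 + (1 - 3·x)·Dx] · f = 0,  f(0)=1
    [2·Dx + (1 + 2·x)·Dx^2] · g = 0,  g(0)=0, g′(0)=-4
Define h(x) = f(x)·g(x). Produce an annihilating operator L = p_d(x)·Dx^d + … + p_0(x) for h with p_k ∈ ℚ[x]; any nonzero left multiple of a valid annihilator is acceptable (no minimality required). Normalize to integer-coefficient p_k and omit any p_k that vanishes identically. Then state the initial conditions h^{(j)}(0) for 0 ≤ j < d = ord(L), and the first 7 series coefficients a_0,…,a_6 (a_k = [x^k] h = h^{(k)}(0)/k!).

f: a_k = 1, 3, 9, 27, 81, 243, 729, …
g: a_k = 0, -4, 4, -16/3, 8, -64/5, 64/3, …
L₀ := L_f ⊗_s L_g (sym. prod.), ord ≤ 2.
L = 6 + (4 + 18·x)·Dx + (-1 + x + 6·x^2)·Dx^2  (order 2).
h: a_k = 0, -4, -8, -88/3, -80, -1264/5, -11056/15, …
ICs: h(0) = 0, h′(0) = -4.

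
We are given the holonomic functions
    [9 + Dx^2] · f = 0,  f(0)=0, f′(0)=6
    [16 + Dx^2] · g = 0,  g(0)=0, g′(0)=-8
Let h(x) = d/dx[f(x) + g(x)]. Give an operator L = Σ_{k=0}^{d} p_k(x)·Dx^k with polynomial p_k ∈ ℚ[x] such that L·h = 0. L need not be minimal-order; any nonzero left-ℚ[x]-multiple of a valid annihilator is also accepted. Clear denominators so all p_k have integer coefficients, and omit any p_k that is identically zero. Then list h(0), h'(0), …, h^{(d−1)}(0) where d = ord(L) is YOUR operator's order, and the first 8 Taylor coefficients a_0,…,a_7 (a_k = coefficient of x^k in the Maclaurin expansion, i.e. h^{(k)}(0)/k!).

L = 144 + 25·Dx^2 + Dx^4  (order 4).
h: a_k = -2, 0, 37, 0, -781/12, 0, 14197/360, 0, …
ICs: h(0) = -2, h′(0) = 0, h′′(0) = 74, h′′′(0) = 0.

f: a_k = 0, 6, 0, -9, 0, 81/20, 0, -243/280, …
g: a_k = 0, -8, 0, 64/3, 0, -256/15, 0, 2048/315, …
Weyl lclm of L_f,L_g ⇒ L₀ (ord ≤ 4).
Derive L from L₀ (diff closure).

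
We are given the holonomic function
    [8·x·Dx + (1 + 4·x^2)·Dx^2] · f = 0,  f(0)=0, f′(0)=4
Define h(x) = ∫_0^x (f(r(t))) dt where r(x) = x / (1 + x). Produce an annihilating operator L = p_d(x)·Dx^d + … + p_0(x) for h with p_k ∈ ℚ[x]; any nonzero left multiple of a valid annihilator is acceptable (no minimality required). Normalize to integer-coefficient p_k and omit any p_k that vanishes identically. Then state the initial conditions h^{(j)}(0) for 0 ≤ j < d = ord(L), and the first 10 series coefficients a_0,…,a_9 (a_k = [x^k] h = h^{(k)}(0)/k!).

L = (2 + 10·x)·Dx^2 + (1 + 2·x + 5·x^2)·Dx^3  (order 3).
h: a_k = 0, 0, 2, -4/3, -1/3, 12/5, -38/15, -44/21, 139/14, -28/3, …
ICs: h(0) = 0, h′(0) = 0, h′′(0) = 4.

f: a_k = 0, 4, 0, -16/3, 0, 64/5, 0, -256/7, 0, 1024/9, …
h₀=f(r): pull back L_f along r ⇒ L₀.
∫: right-multiply L₀ by Dx.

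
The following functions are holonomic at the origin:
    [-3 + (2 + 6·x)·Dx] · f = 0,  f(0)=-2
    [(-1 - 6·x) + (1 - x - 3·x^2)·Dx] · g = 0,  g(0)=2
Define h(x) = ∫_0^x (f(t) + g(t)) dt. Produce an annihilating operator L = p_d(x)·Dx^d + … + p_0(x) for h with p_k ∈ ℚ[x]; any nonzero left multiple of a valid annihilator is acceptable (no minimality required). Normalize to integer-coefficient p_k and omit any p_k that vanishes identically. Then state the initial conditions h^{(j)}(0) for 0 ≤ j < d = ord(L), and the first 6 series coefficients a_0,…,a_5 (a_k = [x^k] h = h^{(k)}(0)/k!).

f: a_k = -2, -3, 9/4, -27/8, 405/64, -1701/128, …
g: a_k = 2, 2, 8, 14, 38, 80, …
Weyl lclm of L_f,L_g ⇒ L₀ (ord ≤ 2).
∫: right-multiply L₀ by Dx.
L = (57 + 297·x + 567·x^2 + 810·x^3)·Dx + (-41 - 246·x - 891·x^2 - 1998·x^3 - 2025·x^4)·Dx^2 + (-2 + 38·x + 186·x^2 - 54·x^3 - 918·x^4 - 810·x^5)·Dx^3  (order 3).
h: a_k = 0, 0, -1/2, 41/12, 85/32, 2837/320, …
ICs: h(0) = 0, h′(0) = 0, h′′(0) = -1.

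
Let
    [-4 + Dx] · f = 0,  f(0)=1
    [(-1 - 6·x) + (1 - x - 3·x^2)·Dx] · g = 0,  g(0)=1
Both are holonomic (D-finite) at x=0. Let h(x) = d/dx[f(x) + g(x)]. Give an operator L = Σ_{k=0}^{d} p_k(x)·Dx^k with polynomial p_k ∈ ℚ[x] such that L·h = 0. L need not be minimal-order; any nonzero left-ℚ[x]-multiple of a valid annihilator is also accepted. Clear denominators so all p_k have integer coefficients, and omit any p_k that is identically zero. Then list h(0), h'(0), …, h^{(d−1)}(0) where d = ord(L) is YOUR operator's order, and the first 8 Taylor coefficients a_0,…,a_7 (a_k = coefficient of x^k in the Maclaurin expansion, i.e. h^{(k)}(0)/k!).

f: a_k = 1, 4, 8, 32/3, 32/3, 128/15, 256/45, 1024/315, …
g: a_k = 1, 1, 4, 7, 19, 40, 97, 217, …
L₀ := lclm(L_f,L_g); ord L₀ ≤ 1+1.
Derive L from L₀ (diff closure).
L = (20 + 496·x + 552·x^2 + 2160·x^3 + 1296·x^4) + (-13 - 112·x - 298·x^2 - 516·x^3 + 360·x^4 + 432·x^5)·Dx + (2 - 3·x + 40·x^2 - 6·x^3 - 171·x^4 - 108·x^5)·Dx^2  (order 2).
h: a_k = 5, 24, 53, 356/3, 728/3, 9242/15, 69379/45, 1284256/315, …
ICs: h(0) = 5, h′(0) = 24.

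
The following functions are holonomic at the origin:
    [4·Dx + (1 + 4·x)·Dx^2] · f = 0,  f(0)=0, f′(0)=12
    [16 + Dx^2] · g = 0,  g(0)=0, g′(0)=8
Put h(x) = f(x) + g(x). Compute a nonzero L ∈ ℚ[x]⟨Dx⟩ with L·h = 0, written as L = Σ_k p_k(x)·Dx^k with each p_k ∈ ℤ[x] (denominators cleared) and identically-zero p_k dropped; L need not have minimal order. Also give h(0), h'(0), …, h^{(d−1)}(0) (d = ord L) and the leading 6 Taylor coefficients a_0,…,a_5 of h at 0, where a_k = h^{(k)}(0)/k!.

f: a_k = 0, 12, -24, 64, -192, 3072/5, …
g: a_k = 0, 8, 0, -64/3, 0, 256/15, …
Weyl lclm of L_f,L_g ⇒ L₀ (ord ≤ 4).
L = (448 + 512·x + 1024·x^2)·Dx + (48 + 320·x + 768·x^2 + 1024·x^3)·Dx^2 + (28 + 32·x + 64·x^2)·Dx^3 + (3 + 20·x + 48·x^2 + 64·x^3)·Dx^4  (order 4).
h: a_k = 0, 20, -24, 128/3, -192, 9472/15, …
ICs: h(0) = 0, h′(0) = 20, h′′(0) = -48, h′′′(0) = 256.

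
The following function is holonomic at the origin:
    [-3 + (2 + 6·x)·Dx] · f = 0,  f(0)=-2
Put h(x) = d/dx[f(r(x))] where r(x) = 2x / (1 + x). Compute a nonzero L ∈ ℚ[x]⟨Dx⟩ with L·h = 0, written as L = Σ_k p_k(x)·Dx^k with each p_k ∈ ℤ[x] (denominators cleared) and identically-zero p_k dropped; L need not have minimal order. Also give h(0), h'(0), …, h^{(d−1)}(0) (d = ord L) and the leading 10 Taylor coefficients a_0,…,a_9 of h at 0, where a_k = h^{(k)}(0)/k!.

f: a_k = -2, -3, 9/4, -27/8, 405/64, -1701/128, 15309/512, -72171/1024, 2814669/16384, -14073345/32768, …
L₀ from L_f via x↦r, Dx↦r'^{-1}Dx.
h₀' ⇒ L via d/dx closure of L₀.
L = (-5 - 14·x) + (-1 - 8·x - 7·x^2)·Dx  (order 1).
h: a_k = -6, 30, -153, 861, -20685/4, 128961/4, -1644825/8, 10648221/8, -557431281/64, 3677339445/64, …
ICs: h(0) = -6.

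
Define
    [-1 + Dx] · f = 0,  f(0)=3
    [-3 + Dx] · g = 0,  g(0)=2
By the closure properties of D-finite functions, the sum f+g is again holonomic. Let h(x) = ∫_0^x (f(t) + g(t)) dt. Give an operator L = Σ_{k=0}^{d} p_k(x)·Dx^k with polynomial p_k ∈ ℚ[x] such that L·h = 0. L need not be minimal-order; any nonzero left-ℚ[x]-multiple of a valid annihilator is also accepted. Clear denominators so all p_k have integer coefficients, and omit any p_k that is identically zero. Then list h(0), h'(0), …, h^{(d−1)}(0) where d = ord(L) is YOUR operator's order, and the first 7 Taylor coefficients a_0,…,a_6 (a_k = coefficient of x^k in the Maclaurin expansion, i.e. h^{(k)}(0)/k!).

f: a_k = 3, 3, 3/2, 1/2, 1/8, 1/40, 1/240, …
g: a_k = 2, 6, 9, 9, 27/4, 81/20, 81/40, …
f+g: L₀ = lclm(L_f,L_g), ord ≤ 1+1.
Integrate: L := L₀·Dx.
L = 3·Dx - 4·Dx^2 + Dx^3  (order 3).
h: a_k = 0, 5, 9/2, 7/2, 19/8, 11/8, 163/240, …
ICs: h(0) = 0, h′(0) = 5, h′′(0) = 9.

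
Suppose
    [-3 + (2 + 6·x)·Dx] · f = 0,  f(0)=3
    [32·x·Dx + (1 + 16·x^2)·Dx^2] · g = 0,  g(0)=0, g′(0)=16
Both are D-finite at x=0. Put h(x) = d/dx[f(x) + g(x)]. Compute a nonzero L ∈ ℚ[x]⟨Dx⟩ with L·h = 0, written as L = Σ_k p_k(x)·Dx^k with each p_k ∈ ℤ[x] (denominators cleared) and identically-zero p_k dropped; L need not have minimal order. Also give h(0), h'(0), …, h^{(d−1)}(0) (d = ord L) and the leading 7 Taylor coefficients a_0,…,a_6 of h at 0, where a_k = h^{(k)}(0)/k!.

f: a_k = 3, 9/2, -27/8, 81/16, -1215/128, 5103/256, -45927/1024, …
g: a_k = 0, 16, 0, -256/3, 0, 4096/5, 0, …
L₀ := lclm(L_f,L_g); ord L₀ ≤ 1+2.
Derive L from L₀ (diff closure).
L = (-192 - 1440·x + 9216·x^2 + 13824·x^3) + (-155 - 768·x + 4128·x^2 + 36864·x^3 + 48384·x^4)·Dx + (-6 + 110·x + 576·x^2 + 2624·x^3 + 10752·x^4 + 13824·x^5)·Dx^2  (order 2).
h: a_k = 41/2, -27/4, -3853/16, -1215/32, 1074091/256, -137781/512, -132702137/2048, …
ICs: h(0) = 41/2, h′(0) = -27/4.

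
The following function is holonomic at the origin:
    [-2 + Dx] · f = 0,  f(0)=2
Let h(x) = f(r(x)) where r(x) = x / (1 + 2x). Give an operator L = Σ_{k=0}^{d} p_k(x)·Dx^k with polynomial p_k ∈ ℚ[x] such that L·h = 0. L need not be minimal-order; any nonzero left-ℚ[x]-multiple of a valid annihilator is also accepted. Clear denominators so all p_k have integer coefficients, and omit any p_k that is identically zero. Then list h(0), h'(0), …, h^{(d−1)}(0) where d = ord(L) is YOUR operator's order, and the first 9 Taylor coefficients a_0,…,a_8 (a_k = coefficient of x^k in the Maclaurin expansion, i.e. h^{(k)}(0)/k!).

f: a_k = 2, 4, 4, 8/3, 4/3, 8/15, 8/45, 16/315, 4/315, …
Substitute x→r, Dx→(1/r')Dx; clear ⇒ L₀.
L = -2 + (1 + 4·x + 4·x^2)·Dx  (order 1).
h: a_k = 2, 4, -4, 8/3, 4/3, -152/15, 1208/45, -17456/315, 31364/315, …
ICs: h(0) = 2.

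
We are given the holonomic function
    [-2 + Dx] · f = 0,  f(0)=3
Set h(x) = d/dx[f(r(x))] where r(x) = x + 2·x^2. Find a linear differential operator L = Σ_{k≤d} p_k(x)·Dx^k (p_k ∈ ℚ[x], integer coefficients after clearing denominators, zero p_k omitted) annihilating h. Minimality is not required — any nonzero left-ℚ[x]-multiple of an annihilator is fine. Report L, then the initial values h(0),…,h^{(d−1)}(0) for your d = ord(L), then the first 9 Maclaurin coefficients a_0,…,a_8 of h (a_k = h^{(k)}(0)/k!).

L = (6 + 16·x + 32·x^2) + (-1 - 4·x)·Dx  (order 1).
h: a_k = 6, 36, 84, 200, 324, 2648/5, 10424/15, 31664/35, 21428/21, …
ICs: h(0) = 6.

f: a_k = 3, 6, 6, 4, 2, 4/5, 4/15, 8/105, 2/105, …
h₀=f(r): pull back L_f along r ⇒ L₀.
h₀' ⇒ L via d/dx closure of L₀.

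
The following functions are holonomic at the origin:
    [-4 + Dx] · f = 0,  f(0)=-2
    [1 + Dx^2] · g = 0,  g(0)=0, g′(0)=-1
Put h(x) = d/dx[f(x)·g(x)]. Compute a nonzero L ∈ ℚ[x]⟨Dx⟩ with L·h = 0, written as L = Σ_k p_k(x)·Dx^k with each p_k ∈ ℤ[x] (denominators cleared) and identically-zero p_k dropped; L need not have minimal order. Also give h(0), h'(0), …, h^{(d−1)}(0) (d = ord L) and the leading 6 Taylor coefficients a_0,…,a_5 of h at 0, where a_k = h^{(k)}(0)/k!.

L = 17 - 8·Dx + Dx^2  (order 2).
h: a_k = 2, 16, 47, 80, 1121/12, 1222/15, …
ICs: h(0) = 2, h′(0) = 16.

f: a_k = -2, -8, -16, -64/3, -64/3, -256/15, …
g: a_k = 0, -1, 0, 1/6, 0, -1/120, …
Product ⇒ symmetric product L₀, ord ≤ 2.
Derive L from L₀ (diff closure).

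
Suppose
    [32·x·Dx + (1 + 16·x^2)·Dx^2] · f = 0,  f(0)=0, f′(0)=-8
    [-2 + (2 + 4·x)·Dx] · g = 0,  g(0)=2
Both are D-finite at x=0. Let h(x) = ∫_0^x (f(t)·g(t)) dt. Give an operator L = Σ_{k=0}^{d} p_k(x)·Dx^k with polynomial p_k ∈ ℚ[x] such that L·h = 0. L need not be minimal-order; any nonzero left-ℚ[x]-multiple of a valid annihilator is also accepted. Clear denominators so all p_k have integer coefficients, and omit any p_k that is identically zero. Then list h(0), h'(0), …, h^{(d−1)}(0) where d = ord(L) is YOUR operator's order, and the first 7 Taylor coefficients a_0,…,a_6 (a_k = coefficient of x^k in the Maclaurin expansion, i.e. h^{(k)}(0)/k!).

f: a_k = 0, -8, 0, 128/3, 0, -2048/5, 0, …
g: a_k = 2, 2, -1, 1, -5/4, 7/4, -21/8, …
Product ⇒ symmetric product L₀, ord ≤ 2.
∫: right-multiply L₀ by Dx.
L = (3 - 32·x - 16·x^2)·Dx + (-2 + 28·x + 96·x^2 + 64·x^3)·Dx^2 + (1 + 4·x + 20·x^2 + 64·x^3 + 64·x^4)·Dx^3  (order 3).
h: a_k = 0, 0, -8, -16/3, 70/3, 232/15, -6389/45, …
ICs: h(0) = 0, h′(0) = 0, h′′(0) = -16.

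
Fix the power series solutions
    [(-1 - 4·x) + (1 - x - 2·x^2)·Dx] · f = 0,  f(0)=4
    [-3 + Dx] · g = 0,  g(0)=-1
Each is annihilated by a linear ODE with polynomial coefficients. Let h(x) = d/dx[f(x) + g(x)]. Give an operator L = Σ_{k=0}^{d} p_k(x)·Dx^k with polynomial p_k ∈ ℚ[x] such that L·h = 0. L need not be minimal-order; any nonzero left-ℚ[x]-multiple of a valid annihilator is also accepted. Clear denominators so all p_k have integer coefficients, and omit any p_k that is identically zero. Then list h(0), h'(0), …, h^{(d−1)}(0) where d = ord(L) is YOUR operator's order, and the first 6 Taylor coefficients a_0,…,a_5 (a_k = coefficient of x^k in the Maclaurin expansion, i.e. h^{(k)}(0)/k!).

L = (12 + 126·x + 144·x^2 + 336·x^3 + 144·x^4) + (-7 - 42·x - 81·x^2 - 88·x^3 + 60·x^4 + 48·x^5)·Dx + (1 + 11·x^2 - 8·x^3 - 36·x^4 - 16·x^5)·Dx^2  (order 2).
h: a_k = 1, 15, 93/2, 325/2, 3279/8, 41037/40, …
ICs: h(0) = 1, h′(0) = 15.

f: a_k = 4, 4, 12, 20, 44, 84, …
g: a_k = -1, -3, -9/2, -9/2, -27/8, -81/40, …
f+g: L₀ = lclm(L_f,L_g), ord ≤ 1+1.
h=h₀': d/dx-closure on L₀ ⇒ L.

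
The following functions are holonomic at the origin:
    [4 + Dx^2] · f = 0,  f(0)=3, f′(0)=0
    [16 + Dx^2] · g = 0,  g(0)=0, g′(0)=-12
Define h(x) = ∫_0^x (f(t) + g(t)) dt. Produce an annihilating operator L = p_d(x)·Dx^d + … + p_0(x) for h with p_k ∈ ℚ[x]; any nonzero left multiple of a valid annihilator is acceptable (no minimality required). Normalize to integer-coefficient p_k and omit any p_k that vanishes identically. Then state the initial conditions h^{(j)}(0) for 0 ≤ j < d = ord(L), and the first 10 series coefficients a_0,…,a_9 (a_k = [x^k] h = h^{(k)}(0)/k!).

L = 64·Dx + 20·Dx^3 + Dx^5  (order 5).
h: a_k = 0, 3, -6, -2, 8, 2/5, -64/15, -4/105, 128/105, 2/945, …
ICs: h(0) = 0, h′(0) = 3, h′′(0) = -12, h′′′(0) = -12, h′′′′(0) = 192.

f: a_k = 3, 0, -6, 0, 2, 0, -4/15, 0, 2/105, 0, …
g: a_k = 0, -12, 0, 32, 0, -128/5, 0, 1024/105, 0, -2048/945, …
Sum ⇒ L₀ = lclm(L_f,L_g) in ℚ(x)⟨Dx⟩.
Integrate: L := L₀·Dx.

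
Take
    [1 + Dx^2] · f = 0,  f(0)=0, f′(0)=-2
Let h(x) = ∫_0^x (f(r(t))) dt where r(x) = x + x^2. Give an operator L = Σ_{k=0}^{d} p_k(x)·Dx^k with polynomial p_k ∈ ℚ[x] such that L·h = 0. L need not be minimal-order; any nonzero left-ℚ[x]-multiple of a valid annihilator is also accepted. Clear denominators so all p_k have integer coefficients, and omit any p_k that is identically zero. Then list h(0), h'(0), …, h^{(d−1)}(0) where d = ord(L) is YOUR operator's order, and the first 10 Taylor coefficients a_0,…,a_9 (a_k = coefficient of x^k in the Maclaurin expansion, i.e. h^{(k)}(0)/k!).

L = (1 + 6·x + 12·x^2 + 8·x^3)·Dx - 2·Dx^2 + (1 + 2·x)·Dx^3  (order 3).
h: a_k = 0, 0, -1, -2/3, 1/12, 1/5, 59/360, 1/28, -419/20160, -59/3240, …
ICs: h(0) = 0, h′(0) = 0, h′′(0) = -2.

f: a_k = 0, -2, 0, 1/3, 0, -1/60, 0, 1/2520, 0, -1/181440, …
f∘r: x↦r, Dx↦Dx/r' in L_f ⇒ L₀.
Integrate: L := L₀·Dx.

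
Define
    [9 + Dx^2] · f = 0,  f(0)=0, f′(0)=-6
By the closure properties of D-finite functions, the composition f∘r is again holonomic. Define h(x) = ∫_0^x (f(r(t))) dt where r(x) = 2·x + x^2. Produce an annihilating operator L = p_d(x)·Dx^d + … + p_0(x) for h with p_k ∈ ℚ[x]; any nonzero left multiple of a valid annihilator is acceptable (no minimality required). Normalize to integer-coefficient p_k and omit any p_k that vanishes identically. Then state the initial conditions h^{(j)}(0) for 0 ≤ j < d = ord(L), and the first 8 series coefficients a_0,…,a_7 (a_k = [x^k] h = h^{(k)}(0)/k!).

L = (36 + 108·x + 108·x^2 + 36·x^3)·Dx - Dx^2 + (1 + x)·Dx^3  (order 3).
h: a_k = 0, 0, -6, -2, 18, 108/5, -63/5, -45, …
ICs: h(0) = 0, h′(0) = 0, h′′(0) = -12.

f: a_k = 0, -6, 0, 9, 0, -81/20, 0, 243/280, …
h₀=f(r): pull back L_f along r ⇒ L₀.
h=∫₀ˣh₀: take L = L₀·Dx.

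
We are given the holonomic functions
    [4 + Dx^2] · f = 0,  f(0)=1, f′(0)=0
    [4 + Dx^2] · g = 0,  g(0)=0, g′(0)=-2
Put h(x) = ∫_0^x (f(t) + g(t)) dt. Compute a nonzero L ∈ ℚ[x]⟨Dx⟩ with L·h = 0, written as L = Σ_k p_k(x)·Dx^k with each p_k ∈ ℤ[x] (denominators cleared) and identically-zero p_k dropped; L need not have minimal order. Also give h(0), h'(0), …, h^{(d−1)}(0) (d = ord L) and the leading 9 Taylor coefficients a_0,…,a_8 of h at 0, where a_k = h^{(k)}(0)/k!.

L = 4·Dx + Dx^3  (order 3).
h: a_k = 0, 1, -1, -2/3, 1/3, 2/15, -2/45, -4/315, 1/315, …
ICs: h(0) = 0, h′(0) = 1, h′′(0) = -2.

f: a_k = 1, 0, -2, 0, 2/3, 0, -4/45, 0, 2/315, …
g: a_k = 0, -2, 0, 4/3, 0, -4/15, 0, 8/315, 0, …
f+g: L₀ = lclm(L_f,L_g), ord ≤ 2+2.
∫: right-multiply L₀ by Dx.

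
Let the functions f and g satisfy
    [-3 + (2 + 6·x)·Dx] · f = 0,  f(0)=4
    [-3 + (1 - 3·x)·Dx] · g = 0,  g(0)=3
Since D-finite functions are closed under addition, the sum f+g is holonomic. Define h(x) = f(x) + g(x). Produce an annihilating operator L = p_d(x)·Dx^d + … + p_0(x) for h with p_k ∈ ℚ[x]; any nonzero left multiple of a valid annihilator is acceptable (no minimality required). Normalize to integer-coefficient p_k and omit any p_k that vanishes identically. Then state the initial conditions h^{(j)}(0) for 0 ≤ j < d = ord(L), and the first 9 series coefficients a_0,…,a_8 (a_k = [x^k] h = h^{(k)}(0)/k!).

L = (45 + 81·x) + (-27 - 126·x - 243·x^2)·Dx + (2 + 18·x - 18·x^2 - 162·x^3)·Dx^2  (order 2).
h: a_k = 7, 15, 45/2, 351/4, 7371/32, 48357/64, 544563/256, 3431403/512, 158428467/8192, …
ICs: h(0) = 7, h′(0) = 15.

f: a_k = 4, 6, -9/2, 27/4, -405/32, 1701/64, -15309/256, 72171/512, -2814669/8192, …
g: a_k = 3, 9, 27, 81, 243, 729, 2187, 6561, 19683, …
f+g: L₀ = lclm(L_f,L_g), ord ≤ 1+1.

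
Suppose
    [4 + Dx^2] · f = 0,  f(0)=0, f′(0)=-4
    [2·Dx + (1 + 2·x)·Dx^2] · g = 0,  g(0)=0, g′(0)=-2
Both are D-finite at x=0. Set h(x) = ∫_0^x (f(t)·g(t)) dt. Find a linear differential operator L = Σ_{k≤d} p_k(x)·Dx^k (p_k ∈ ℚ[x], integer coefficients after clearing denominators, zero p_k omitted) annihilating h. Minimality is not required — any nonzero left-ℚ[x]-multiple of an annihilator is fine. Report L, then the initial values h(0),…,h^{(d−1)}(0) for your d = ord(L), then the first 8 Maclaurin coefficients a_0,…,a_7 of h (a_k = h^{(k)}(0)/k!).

f: a_k = 0, -4, 0, 8/3, 0, -8/15, 0, 16/315, …
g: a_k = 0, -2, 2, -8/3, 4, -32/5, 32/3, -128/7, …
L₀ := L_f ⊗_s L_g (sym. prod.), ord ≤ 4.
h=∫h₀ ⇒ L = L₀·Dx.
L = (-48 + 192·x + 1216·x^2 + 2048·x^3 + 1024·x^4)·Dx + (32 + 320·x + 768·x^2 + 512·x^3)·Dx^2 + (160·x + 672·x^2 + 1024·x^3 + 512·x^4)·Dx^3 + (8 + 80·x + 192·x^2 + 128·x^3)·Dx^4 + (3 + 28·x + 92·x^2 + 128·x^3 + 64·x^4)·Dx^5  (order 5).
h: a_k = 0, 0, 0, 8/3, -2, 16/15, -16/9, 176/63, …
ICs: h(0) = 0, h′(0) = 0, h′′(0) = 0, h′′′(0) = 16, h′′′′(0) = -48.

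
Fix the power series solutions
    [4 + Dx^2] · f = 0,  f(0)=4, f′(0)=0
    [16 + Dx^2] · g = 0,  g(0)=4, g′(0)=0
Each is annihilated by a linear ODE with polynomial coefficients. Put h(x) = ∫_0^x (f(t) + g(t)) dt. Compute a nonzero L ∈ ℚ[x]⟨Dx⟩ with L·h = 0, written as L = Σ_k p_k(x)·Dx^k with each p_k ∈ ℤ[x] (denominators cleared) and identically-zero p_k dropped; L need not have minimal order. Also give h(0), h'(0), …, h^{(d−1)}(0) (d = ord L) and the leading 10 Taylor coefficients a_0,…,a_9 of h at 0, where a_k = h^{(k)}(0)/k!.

f: a_k = 4, 0, -8, 0, 8/3, 0, -16/45, 0, 8/315, 0, …
g: a_k = 4, 0, -32, 0, 128/3, 0, -1024/45, 0, 2048/315, 0, …
Weyl lclm of L_f,L_g ⇒ L₀ (ord ≤ 4).
Integrate: L := L₀·Dx.
L = 64·Dx + 20·Dx^3 + Dx^5  (order 5).
h: a_k = 0, 8, 0, -40/3, 0, 136/15, 0, -208/63, 0, 2056/2835, …
ICs: h(0) = 0, h′(0) = 8, h′′(0) = 0, h′′′(0) = -80, h′′′′(0) = 0.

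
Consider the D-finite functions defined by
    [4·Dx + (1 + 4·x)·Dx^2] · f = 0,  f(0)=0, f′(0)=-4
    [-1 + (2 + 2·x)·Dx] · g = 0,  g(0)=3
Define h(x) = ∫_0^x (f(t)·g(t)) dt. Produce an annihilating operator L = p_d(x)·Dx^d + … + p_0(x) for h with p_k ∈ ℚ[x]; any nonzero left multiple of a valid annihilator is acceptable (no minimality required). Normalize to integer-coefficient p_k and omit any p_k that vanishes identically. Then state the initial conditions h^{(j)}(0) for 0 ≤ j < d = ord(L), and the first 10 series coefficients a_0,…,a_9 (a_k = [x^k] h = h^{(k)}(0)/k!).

f: a_k = 0, -4, 8, -64/3, 64, -1024/5, 2048/3, -16384/7, 8192, -262144/9, …
g: a_k = 3, 3/2, -3/8, 3/16, -15/128, 21/256, -63/1024, 99/2048, -1287/32768, 2145/65536, …
Sym-product of L_f,L_g gives L₀ (≤ ord 2).
h=∫h₀ ⇒ L = L₀·Dx.
L = (-5 + 4·x)·Dx + (12 + 12·x)·Dx^2 + (4 + 24·x + 36·x^2 + 16·x^3)·Dx^3  (order 3).
h: a_k = 0, 0, -6, 6, -101/8, 125/4, -81349/960, 547691/2240, -52913387/71680, 372033667/161280, …
ICs: h(0) = 0, h′(0) = 0, h′′(0) = -12.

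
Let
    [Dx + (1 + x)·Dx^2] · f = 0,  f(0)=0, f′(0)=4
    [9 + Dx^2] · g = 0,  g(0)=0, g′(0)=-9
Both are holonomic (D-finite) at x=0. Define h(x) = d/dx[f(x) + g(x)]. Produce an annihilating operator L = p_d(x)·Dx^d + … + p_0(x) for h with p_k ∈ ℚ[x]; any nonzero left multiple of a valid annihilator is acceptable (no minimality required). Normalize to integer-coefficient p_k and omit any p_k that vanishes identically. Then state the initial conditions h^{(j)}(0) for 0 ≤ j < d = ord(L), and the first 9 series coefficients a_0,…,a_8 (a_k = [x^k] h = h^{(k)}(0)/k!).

L = (135 + 162·x + 81·x^2) + (99 + 261·x + 243·x^2 + 81·x^3)·Dx + (15 + 18·x + 9·x^2)·Dx^2 + (11 + 29·x + 27·x^2 + 9·x^3)·Dx^3  (order 3).
h: a_k = -5, -4, 89/2, -4, -211/8, -4, 1049/80, -4, 11359/4480, …
ICs: h(0) = -5, h′(0) = -4, h′′(0) = 89.

f: a_k = 0, 4, -2, 4/3, -1, 4/5, -2/3, 4/7, -1/2, …
g: a_k = 0, -9, 0, 27/2, 0, -243/40, 0, 729/560, 0, …
L₀ := lclm(L_f,L_g); ord L₀ ≤ 2+2.
Derive L from L₀ (diff closure).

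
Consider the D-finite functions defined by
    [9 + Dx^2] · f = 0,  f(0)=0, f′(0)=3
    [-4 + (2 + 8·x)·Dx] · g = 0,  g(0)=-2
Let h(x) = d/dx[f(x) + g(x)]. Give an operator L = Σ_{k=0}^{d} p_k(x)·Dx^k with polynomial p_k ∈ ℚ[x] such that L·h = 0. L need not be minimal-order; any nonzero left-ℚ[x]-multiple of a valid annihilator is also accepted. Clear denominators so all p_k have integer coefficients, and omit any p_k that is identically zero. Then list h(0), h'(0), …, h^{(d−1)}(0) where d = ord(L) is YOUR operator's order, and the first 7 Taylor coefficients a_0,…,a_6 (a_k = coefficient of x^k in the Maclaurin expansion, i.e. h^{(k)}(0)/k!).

L = (-414 - 432·x - 864·x^2) + (-63 - 468·x - 1296·x^2 - 1728·x^3)·Dx + (-46 - 48·x - 96·x^2)·Dx^2 + (-7 - 52·x - 144·x^2 - 192·x^3)·Dx^3  (order 3).
h: a_k = -1, 8, -75/2, 80, -2159/8, 1008, -295923/80, …
ICs: h(0) = -1, h′(0) = 8, h′′(0) = -75.

f: a_k = 0, 3, 0, -9/2, 0, 81/40, 0, …
g: a_k = -2, -4, 4, -8, 20, -56, 168, …
Weyl lclm of L_f,L_g ⇒ L₀ (ord ≤ 3).
Differentiate: ansatz ord ≤ ord L₀ ⇒ L.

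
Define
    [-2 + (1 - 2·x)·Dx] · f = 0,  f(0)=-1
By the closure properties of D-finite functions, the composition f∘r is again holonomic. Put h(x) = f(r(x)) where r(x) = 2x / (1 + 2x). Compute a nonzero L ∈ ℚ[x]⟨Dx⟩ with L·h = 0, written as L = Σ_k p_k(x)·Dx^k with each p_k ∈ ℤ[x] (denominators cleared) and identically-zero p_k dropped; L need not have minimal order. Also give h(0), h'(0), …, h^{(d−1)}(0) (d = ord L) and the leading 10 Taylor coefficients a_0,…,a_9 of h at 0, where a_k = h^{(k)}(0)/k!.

f: a_k = -1, -2, -4, -8, -16, -32, -64, -128, -256, -512, …
f∘r: x↦r, Dx↦Dx/r' in L_f ⇒ L₀.
L = 4 + (-1 + 4·x^2)·Dx  (order 1).
h: a_k = -1, -4, -8, -16, -32, -64, -128, -256, -512, -1024, …
ICs: h(0) = -1.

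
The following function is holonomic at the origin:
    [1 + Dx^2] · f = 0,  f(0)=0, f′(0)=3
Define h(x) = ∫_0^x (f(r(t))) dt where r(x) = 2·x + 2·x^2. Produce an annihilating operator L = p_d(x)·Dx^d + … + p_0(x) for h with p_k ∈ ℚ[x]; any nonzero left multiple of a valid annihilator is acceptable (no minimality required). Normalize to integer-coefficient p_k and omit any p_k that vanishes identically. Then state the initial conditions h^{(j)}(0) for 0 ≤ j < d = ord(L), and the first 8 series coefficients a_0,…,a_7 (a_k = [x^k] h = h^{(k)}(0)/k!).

f: a_k = 0, 3, 0, -1/2, 0, 1/40, 0, -1/1680, …
f∘r: x↦r, Dx↦Dx/r' in L_f ⇒ L₀.
h=∫h₀ ⇒ L = L₀·Dx.
L = (4 + 24·x + 48·x^2 + 32·x^3)·Dx - 2·Dx^2 + (1 + 2·x)·Dx^3  (order 3).
h: a_k = 0, 0, 3, 2, -1, -12/5, -28/15, 0, …
ICs: h(0) = 0, h′(0) = 0, h′′(0) = 6.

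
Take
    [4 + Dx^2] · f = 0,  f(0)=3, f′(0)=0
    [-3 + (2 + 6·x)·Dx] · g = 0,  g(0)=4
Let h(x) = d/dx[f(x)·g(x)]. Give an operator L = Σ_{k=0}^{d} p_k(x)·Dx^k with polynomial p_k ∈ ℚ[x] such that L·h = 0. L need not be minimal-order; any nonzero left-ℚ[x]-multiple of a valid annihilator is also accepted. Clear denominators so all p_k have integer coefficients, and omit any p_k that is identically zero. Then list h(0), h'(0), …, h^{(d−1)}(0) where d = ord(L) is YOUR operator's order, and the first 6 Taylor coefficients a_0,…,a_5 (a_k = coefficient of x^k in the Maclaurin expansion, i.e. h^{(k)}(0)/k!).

f: a_k = 3, 0, -6, 0, 2, 0, …
g: a_k = 4, 6, -9/2, 27/4, -405/32, 1701/64, …
Sym-product of L_f,L_g gives L₀ (≤ ord 2).
Differentiate: ansatz ord ≤ ord L₀ ⇒ L.
L = (1453 + 11712·x + 26784·x^2 + 27648·x^3 + 20736·x^4) + (132 - 756·x - 5184·x^2 - 5184·x^3)·Dx + (172 + 1416·x + 4428·x^2 + 6912·x^3 + 5184·x^4)·Dx^2  (order 2).
h: a_k = 18, -75, -189/4, -95/8, 16395/64, -435961/640, …
ICs: h(0) = 18, h′(0) = -75.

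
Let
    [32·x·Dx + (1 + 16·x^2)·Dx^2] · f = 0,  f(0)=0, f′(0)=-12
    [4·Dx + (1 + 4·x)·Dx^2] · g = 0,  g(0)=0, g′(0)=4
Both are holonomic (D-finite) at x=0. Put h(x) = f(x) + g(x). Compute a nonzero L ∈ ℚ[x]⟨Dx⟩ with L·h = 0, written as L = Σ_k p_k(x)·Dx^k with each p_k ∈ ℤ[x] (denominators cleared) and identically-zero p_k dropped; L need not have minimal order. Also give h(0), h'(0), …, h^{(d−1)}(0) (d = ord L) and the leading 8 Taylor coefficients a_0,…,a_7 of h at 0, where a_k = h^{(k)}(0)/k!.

f: a_k = 0, -12, 0, 64, 0, -3072/5, 0, 49152/7, …
g: a_k = 0, 4, -8, 64/3, -64, 1024/5, -2048/3, 16384/7, …
f+g: L₀ = lclm(L_f,L_g), ord ≤ 2+2.
L = (-32 - 384·x + 1536·x^2 + 2048·x^3)·Dx + (-16 - 64·x + 3072·x^3 + 4096·x^4)·Dx^2 + (-1 + 4·x + 32·x^2 + 128·x^3 + 768·x^4 + 1024·x^5)·Dx^3  (order 3).
h: a_k = 0, -8, -8, 256/3, -64, -2048/5, -2048/3, 65536/7, …
ICs: h(0) = 0, h′(0) = -8, h′′(0) = -16.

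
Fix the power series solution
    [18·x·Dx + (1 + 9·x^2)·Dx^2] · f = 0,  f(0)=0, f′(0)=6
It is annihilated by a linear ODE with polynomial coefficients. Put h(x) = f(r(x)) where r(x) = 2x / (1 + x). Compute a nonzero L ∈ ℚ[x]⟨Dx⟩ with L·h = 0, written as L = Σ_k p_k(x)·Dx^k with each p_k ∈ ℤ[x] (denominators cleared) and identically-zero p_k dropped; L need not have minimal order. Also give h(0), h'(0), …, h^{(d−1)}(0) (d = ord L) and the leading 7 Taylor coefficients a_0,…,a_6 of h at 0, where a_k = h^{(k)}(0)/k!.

f: a_k = 0, 6, 0, -18, 0, 486/5, 0, …
Change of var in L_f (x↦r) gives L₀.
L = (2 + 74·x)·Dx + (1 + 2·x + 37·x^2)·Dx^2  (order 2).
h: a_k = 0, 12, -12, -132, 420, 11292/5, -14124, …
ICs: h(0) = 0, h′(0) = 12.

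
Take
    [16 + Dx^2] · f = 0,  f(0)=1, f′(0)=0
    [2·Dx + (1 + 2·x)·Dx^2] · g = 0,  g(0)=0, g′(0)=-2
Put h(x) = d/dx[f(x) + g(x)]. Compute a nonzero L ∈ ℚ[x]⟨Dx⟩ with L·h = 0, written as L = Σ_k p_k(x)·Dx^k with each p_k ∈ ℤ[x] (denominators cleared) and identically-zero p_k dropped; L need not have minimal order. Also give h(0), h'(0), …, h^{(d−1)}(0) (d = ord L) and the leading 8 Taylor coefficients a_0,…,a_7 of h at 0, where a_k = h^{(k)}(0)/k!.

L = (160 + 256·x + 256·x^2) + (48 + 224·x + 384·x^2 + 256·x^3)·Dx + (10 + 16·x + 16·x^2)·Dx^2 + (3 + 14·x + 24·x^2 + 16·x^3)·Dx^3  (order 3).
h: a_k = -2, -12, -8, 176/3, -32, 448/15, -128, 84736/315, …
ICs: h(0) = -2, h′(0) = -12, h′′(0) = -16.

f: a_k = 1, 0, -8, 0, 32/3, 0, -256/45, 0, …
g: a_k = 0, -2, 2, -8/3, 4, -32/5, 32/3, -128/7, …
f+g: L₀ = lclm(L_f,L_g), ord ≤ 2+2.
Differentiate: ansatz ord ≤ ord L₀ ⇒ L.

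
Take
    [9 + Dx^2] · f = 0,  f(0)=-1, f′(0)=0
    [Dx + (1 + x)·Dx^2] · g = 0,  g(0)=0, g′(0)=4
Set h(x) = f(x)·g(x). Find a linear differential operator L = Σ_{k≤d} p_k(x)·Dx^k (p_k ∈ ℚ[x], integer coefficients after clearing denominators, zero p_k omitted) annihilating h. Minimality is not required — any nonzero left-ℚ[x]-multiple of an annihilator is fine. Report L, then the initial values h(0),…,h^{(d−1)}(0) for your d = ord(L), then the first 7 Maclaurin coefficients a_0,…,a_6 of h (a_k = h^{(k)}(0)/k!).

f: a_k = -1, 0, 9/2, 0, -27/8, 0, 81/80, …
g: a_k = 0, 4, -2, 4/3, -1, 4/5, -2/3, …
h₀=f·g: eliminate ⇒ L₀, order ≤ 2·2.
L = (2493 + 10854·x + 17091·x^2 + 11664·x^3 + 2916·x^4) + (612 + 1908·x + 1944·x^2 + 648·x^3)·Dx + (592 + 2484·x + 3834·x^2 + 2592·x^3 + 648·x^4)·Dx^2 + (68 + 212·x + 216·x^2 + 72·x^3)·Dx^3 + (35 + 142·x + 215·x^2 + 144·x^3 + 36·x^4)·Dx^4  (order 4).
h: a_k = 0, -4, 2, 50/3, -8, -83/10, 35/12, …
ICs: h(0) = 0, h′(0) = -4, h′′(0) = 4, h′′′(0) = 100.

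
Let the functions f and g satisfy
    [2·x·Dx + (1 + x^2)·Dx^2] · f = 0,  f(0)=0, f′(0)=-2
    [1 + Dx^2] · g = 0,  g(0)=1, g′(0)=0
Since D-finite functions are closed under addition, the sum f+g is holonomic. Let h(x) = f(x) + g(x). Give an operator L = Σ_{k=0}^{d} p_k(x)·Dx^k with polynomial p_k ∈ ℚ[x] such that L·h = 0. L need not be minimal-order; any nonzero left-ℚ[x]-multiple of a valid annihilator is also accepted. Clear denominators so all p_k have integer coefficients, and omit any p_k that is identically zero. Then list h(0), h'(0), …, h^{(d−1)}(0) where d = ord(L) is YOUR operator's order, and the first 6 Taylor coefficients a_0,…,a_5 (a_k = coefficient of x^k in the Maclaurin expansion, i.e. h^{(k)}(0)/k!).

L = (-22·x + 28·x^3 + 2·x^5)·Dx + (-1 + 7·x^2 + 9·x^4 + x^6)·Dx^2 + (-22·x + 28·x^3 + 2·x^5)·Dx^3 + (-1 + 7·x^2 + 9·x^4 + x^6)·Dx^4  (order 4).
h: a_k = 1, -2, -1/2, 2/3, 1/24, -2/5, …
ICs: h(0) = 1, h′(0) = -2, h′′(0) = -1, h′′′(0) = 4.

f: a_k = 0, -2, 0, 2/3, 0, -2/5, …
g: a_k = 1, 0, -1/2, 0, 1/24, 0, …
f+g: L₀ = lclm(L_f,L_g), ord ≤ 2+2.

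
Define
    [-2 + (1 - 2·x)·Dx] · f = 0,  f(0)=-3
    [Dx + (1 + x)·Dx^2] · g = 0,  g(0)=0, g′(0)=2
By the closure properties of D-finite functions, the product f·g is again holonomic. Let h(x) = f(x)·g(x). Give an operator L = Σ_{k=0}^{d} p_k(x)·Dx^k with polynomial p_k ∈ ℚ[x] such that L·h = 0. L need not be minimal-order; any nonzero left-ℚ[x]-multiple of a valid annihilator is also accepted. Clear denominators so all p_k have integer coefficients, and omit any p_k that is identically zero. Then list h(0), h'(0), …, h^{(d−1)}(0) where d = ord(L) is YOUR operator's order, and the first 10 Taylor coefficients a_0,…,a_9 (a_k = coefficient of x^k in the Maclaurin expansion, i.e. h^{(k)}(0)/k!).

f: a_k = -3, -6, -12, -24, -48, -96, -192, -384, -768, -1536, …
g: a_k = 0, 2, -1, 2/3, -1/2, 2/5, -1/3, 2/7, -1/4, 2/9, …
h₀=f·g: eliminate ⇒ L₀, order ≤ 1·2.
L = 2 + (3 + 6·x)·Dx + (-1 + x + 2·x^2)·Dx^2  (order 2).
h: a_k = 0, -6, -9, -20, -77/2, -391/5, -777/5, -10908/35, -87159/140, -261617/210, …
ICs: h(0) = 0, h′(0) = -6.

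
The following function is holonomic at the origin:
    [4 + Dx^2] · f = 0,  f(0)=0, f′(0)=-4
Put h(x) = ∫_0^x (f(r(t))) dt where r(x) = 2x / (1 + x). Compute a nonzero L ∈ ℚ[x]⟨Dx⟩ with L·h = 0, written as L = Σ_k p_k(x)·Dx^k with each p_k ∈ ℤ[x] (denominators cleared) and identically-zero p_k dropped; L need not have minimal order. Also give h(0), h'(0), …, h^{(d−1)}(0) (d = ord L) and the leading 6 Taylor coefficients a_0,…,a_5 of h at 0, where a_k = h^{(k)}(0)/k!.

f: a_k = 0, -4, 0, 8/3, 0, -8/15, …
L₀ from L_f via x↦r, Dx↦r'^{-1}Dx.
h=∫₀ˣh₀: take L = L₀·Dx.
L = 16·Dx + (2 + 6·x + 6·x^2 + 2·x^3)·Dx^2 + (1 + 4·x + 6·x^2 + 4·x^3 + x^4)·Dx^3  (order 3).
h: a_k = 0, 0, -4, 8/3, 10/3, -56/5, …
ICs: h(0) = 0, h′(0) = 0, h′′(0) = -8.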